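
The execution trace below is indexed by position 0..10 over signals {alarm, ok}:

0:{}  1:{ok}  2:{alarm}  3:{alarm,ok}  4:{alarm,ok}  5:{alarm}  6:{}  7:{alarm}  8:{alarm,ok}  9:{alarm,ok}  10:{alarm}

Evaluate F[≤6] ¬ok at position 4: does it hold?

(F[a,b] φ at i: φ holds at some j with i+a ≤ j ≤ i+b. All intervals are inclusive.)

Check ¬ok at each j in [4,10]:
  j=4: false
  j=5: true
  j=6: true
  j=7: true
  j=8: false
  j=9: false
  j=10: true
Found at j=5 → formula holds.

Holds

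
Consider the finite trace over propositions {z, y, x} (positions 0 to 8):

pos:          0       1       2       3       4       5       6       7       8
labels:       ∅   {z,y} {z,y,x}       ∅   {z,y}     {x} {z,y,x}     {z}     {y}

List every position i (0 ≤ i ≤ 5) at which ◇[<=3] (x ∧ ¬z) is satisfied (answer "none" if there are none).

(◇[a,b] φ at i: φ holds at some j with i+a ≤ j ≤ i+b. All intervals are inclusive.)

Evaluate at each i in [0,5]:
  i=0: ✗ (none in [0,3])
  i=1: ✗ (none in [1,4])
  i=2: ✓ (witness j=5)
  i=3: ✓ (witness j=5)
  i=4: ✓ (witness j=5)
  i=5: ✓ (witness j=5)

2, 3, 4, 5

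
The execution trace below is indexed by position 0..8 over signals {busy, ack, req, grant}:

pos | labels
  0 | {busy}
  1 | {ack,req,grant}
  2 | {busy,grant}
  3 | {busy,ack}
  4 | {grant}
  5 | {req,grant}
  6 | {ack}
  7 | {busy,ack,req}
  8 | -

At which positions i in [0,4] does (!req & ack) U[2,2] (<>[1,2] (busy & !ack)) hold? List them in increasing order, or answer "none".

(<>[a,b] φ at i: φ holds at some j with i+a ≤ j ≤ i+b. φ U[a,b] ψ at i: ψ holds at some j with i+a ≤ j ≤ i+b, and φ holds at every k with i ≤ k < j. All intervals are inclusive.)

none

Evaluate at each i in [0,4]:
  i=0: ✗ (no rhs in [2,2])
  i=1: ✗ (no rhs in [3,3])
  i=2: ✗ (no rhs in [4,4])
  i=3: ✗ (no rhs in [5,5])
  i=4: ✗ (no rhs in [6,6])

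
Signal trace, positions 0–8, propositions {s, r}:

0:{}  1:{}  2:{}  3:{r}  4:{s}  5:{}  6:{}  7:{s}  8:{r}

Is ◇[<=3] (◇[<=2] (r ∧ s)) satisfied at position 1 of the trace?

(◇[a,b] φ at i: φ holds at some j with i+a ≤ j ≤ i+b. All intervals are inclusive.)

Check ◇[<=2] (r ∧ s) at each j in [1,4]:
  j=1: fails (none in [1,3])
  j=2: fails (none in [2,4])
  j=3: fails (none in [3,5])
  j=4: fails (none in [4,6])
No position in the window satisfies it → formula fails.

False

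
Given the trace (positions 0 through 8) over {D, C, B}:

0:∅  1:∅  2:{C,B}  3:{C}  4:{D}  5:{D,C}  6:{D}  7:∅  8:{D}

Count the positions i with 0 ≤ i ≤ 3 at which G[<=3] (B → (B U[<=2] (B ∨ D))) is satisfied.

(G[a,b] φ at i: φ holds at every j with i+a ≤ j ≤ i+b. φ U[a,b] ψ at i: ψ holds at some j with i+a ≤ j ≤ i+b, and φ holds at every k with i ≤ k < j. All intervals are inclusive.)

4

Evaluate at each i in [0,3]:
  i=0: ✓ (all of [0,3])
  i=1: ✓ (all of [1,4])
  i=2: ✓ (all of [2,5])
  i=3: ✓ (all of [3,6])
Positions where it holds: {0, 1, 2, 3} → 4.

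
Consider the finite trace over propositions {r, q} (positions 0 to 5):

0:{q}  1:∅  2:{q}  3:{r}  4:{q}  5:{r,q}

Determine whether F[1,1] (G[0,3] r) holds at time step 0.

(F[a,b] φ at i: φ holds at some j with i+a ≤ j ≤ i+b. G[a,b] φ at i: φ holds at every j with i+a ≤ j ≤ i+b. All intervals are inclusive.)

False

Check G[0,3] r at each j in [1,1]:
  j=1: fails at 1
No position in the window satisfies it → formula fails.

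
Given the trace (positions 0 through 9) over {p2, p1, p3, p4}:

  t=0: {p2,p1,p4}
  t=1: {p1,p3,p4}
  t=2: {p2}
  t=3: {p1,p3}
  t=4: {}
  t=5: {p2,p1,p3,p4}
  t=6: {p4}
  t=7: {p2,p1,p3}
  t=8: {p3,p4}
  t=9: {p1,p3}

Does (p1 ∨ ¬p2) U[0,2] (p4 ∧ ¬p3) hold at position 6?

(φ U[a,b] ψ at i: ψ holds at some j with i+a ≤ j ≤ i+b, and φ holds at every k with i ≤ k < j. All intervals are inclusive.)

True

Need some j in [6,8] with (p4 ∧ ¬p3), and (p1 ∨ ¬p2) at every k in [6,j-1].
  j=6: (p4 ∧ ¬p3) holds; no prefix to check → satisfied.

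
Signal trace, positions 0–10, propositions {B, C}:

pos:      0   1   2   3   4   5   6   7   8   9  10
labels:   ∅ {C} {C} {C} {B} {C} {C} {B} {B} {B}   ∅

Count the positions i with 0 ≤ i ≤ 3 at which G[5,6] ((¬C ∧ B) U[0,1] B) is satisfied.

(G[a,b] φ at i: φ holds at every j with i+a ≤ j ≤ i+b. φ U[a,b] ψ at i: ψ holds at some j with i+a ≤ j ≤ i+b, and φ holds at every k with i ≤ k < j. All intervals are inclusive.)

Evaluate at each i in [0,3]:
  i=0: ✗ (fails at j=5)
  i=1: ✗ (fails at j=6)
  i=2: ✓ (all of [7,8])
  i=3: ✓ (all of [8,9])
Positions where it holds: {2, 3} → 2.

2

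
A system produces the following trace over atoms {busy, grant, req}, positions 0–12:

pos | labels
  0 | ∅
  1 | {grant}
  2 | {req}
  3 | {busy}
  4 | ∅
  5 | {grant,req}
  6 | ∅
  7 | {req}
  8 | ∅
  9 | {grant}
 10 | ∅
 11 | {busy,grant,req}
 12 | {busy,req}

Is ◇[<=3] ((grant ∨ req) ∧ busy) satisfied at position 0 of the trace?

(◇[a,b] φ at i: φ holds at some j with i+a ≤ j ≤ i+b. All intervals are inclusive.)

Check ((grant ∨ req) ∧ busy) at each j in [0,3]:
  j=0: false
  j=1: false
  j=2: false
  j=3: false
No position in the window satisfies it → formula fails.

False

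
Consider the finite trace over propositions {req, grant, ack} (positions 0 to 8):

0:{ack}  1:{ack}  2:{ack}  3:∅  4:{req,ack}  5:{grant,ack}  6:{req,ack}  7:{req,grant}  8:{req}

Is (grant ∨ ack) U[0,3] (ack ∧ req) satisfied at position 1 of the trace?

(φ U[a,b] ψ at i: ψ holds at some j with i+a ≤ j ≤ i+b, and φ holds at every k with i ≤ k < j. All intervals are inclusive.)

False

Need some j in [1,4] with (ack ∧ req), and (grant ∨ ack) at every k in [1,j-1].
  j=1: (ack ∧ req) false.
  j=2: (ack ∧ req) false.
  j=3: (ack ∧ req) false.
  j=4: (ack ∧ req) holds, but (grant ∨ ack) fails at k=3 → not this j.
No j in the window works → until fails.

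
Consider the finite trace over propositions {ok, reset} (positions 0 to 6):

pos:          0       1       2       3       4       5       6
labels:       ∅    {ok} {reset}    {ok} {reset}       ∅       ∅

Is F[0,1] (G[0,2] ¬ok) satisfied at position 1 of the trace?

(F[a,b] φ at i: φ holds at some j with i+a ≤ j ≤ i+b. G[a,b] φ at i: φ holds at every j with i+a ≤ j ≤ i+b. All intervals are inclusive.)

False

Check G[0,2] ¬ok at each j in [1,2]:
  j=1: fails at 1
  j=2: fails at 3
No position in the window satisfies it → formula fails.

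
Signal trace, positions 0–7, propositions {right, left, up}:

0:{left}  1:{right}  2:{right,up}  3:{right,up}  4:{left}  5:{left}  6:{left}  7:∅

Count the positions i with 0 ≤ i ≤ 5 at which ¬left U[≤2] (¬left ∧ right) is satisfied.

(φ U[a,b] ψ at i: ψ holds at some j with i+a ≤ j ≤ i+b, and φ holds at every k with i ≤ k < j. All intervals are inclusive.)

Evaluate at each i in [0,5]:
  i=0: ✗ (lhs fails at k=0 before rhs at j=1)
  i=1: ✓ (rhs at j=1)
  i=2: ✓ (rhs at j=2)
  i=3: ✓ (rhs at j=3)
  i=4: ✗ (no rhs in [4,6])
  i=5: ✗ (no rhs in [5,7])
Positions where it holds: {1, 2, 3} → 3.

3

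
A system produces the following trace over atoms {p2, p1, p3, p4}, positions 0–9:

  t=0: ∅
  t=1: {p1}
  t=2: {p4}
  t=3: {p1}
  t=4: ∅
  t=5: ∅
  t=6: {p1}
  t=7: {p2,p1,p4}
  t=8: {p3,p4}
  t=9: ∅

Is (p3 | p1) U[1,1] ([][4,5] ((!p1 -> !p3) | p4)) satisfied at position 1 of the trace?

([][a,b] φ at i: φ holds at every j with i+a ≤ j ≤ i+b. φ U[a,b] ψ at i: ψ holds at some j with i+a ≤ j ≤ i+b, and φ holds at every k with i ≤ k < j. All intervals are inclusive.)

Need some j in [2,2] with [][4,5] ((!p1 -> !p3) | p4), and (p3 | p1) at every k in [1,j-1].
  j=2: [][4,5] ((!p1 -> !p3) | p4) holds; (p3 | p1) holds at every k in [1,1] → satisfied.

Holds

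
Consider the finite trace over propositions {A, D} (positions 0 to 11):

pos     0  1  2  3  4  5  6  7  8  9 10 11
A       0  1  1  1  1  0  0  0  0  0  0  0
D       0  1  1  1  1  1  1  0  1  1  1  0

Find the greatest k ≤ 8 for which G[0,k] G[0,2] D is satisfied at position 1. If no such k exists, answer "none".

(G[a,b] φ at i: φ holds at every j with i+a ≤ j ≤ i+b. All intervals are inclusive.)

3

G[0,2] D must hold from j=1 onward; find where it first fails.
  j=1: holds
  j=2: holds
  j=3: holds
  j=4: holds
  j=5: fails
Holds on [1,4], so largest k = 3.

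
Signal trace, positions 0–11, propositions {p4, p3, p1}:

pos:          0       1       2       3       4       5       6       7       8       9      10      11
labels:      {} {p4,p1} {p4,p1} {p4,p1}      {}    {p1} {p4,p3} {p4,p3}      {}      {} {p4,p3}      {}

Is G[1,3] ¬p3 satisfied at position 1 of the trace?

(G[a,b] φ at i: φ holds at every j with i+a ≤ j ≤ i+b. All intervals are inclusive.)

Check ¬p3 at every j in [2,4]:
  j=2: true
  j=3: true
  j=4: true
All positions satisfy it → formula holds.

Holds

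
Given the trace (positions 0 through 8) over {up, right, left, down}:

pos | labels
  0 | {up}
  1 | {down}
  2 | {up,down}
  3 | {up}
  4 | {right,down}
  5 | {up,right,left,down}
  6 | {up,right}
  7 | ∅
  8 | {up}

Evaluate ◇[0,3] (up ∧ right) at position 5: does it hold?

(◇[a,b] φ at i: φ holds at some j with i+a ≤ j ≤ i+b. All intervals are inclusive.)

Holds

Check (up ∧ right) at each j in [5,8]:
  j=5: true
  j=6: true
  j=7: false
  j=8: false
Found at j=5 → formula holds.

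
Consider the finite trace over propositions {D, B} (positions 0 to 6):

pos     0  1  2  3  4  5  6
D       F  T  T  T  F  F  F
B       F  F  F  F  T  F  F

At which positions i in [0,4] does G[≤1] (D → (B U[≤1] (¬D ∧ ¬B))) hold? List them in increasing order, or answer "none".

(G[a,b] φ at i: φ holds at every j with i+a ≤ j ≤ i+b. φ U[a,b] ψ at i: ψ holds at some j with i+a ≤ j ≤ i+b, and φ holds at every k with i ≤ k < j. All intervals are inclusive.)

4

Evaluate at each i in [0,4]:
  i=0: ✗ (fails at j=1)
  i=1: ✗ (fails at j=1)
  i=2: ✗ (fails at j=2)
  i=3: ✗ (fails at j=3)
  i=4: ✓ (all of [4,5])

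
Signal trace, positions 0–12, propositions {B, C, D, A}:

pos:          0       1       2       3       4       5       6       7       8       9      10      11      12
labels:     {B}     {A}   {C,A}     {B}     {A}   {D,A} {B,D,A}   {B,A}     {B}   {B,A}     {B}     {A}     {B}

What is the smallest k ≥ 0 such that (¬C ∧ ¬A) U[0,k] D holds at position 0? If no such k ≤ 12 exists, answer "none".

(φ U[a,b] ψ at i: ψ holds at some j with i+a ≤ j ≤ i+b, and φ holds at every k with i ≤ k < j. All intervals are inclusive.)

none

Need earliest j ≥ 0 with D, and (¬C ∧ ¬A) at every k in [0,j-1].
  j=0: rhs fails.
  j=1: rhs fails.
  j=2: rhs fails.
  j=3: rhs fails.
  j=4: rhs fails.
  j=5: rhs holds but lhs fails at k=1.
  j=6: rhs holds but lhs fails at k=1.
  j=7: rhs fails.
  j=8: rhs fails.
  j=9: rhs fails.
  j=10: rhs fails.
  j=11: rhs fails.
  j=12: rhs fails.
No witness within the range → none.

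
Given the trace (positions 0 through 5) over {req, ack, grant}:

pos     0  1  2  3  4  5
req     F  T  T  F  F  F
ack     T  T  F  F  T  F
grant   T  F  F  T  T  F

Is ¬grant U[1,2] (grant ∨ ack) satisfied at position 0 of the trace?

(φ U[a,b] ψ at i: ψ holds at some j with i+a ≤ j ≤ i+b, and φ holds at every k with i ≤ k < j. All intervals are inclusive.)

No

Need some j in [1,2] with (grant ∨ ack), and ¬grant at every k in [0,j-1].
  j=1: (grant ∨ ack) holds, but ¬grant fails at k=0 → not this j.
  j=2: (grant ∨ ack) false.
No j in the window works → until fails.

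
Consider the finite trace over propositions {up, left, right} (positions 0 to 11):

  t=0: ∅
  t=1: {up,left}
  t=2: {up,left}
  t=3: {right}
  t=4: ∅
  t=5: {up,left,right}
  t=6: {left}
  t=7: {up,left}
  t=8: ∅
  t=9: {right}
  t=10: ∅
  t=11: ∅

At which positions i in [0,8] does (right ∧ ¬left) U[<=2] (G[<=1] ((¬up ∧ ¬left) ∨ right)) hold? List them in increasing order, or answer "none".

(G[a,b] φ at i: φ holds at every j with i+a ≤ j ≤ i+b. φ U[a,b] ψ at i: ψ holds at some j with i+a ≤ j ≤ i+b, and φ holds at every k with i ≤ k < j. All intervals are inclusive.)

Evaluate at each i in [0,8]:
  i=0: ✗ (no rhs in [0,2])
  i=1: ✗ (lhs fails at k=1 before rhs at j=3)
  i=2: ✗ (lhs fails at k=2 before rhs at j=3)
  i=3: ✓ (rhs at j=3)
  i=4: ✓ (rhs at j=4)
  i=5: ✗ (no rhs in [5,7])
  i=6: ✗ (lhs fails at k=6 before rhs at j=8)
  i=7: ✗ (lhs fails at k=7 before rhs at j=8)
  i=8: ✓ (rhs at j=8)

3, 4, 8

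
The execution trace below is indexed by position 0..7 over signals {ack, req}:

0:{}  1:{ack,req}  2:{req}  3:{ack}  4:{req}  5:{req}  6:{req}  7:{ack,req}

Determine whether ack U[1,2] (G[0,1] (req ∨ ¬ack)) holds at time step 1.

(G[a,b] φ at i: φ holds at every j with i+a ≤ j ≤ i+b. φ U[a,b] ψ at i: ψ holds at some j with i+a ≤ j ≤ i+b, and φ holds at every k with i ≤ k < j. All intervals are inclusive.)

Need some j in [2,3] with G[0,1] (req ∨ ¬ack), and ack at every k in [1,j-1].
  j=2: G[0,1] (req ∨ ¬ack) — fails at 3.
  j=3: G[0,1] (req ∨ ¬ack) — fails at 3.
No j in the window works → until fails.

Does not hold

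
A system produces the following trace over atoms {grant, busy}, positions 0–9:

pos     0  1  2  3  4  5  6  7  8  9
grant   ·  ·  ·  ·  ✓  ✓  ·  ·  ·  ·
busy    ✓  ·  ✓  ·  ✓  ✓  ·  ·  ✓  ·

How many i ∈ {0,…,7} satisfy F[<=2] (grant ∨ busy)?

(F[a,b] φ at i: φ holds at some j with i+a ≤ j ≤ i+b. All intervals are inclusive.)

8

Evaluate at each i in [0,7]:
  i=0: ✓ (witness j=0)
  i=1: ✓ (witness j=2)
  i=2: ✓ (witness j=2)
  i=3: ✓ (witness j=4)
  i=4: ✓ (witness j=4)
  i=5: ✓ (witness j=5)
  i=6: ✓ (witness j=8)
  i=7: ✓ (witness j=8)
Positions where it holds: {0, 1, 2, 3, 4, 5, 6, 7} → 8.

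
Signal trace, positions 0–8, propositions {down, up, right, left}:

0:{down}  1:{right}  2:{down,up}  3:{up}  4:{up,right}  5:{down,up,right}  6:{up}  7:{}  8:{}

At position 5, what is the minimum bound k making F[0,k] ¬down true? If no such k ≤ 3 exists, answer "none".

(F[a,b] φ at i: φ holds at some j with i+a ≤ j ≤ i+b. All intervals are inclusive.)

Scan j = 5,6,… for ¬down:
  j=5: fails
  j=6: holds
First hit at j=6, so smallest k = 6-5 = 1.

1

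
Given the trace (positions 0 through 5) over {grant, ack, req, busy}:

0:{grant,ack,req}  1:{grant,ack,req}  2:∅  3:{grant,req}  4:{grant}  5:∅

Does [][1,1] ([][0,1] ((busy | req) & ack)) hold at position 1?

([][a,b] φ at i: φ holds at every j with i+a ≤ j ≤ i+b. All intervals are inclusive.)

False

Check [][0,1] ((busy | req) & ack) at every j in [2,2]:
  j=2: fails at 2
Fails at j=2 → formula fails.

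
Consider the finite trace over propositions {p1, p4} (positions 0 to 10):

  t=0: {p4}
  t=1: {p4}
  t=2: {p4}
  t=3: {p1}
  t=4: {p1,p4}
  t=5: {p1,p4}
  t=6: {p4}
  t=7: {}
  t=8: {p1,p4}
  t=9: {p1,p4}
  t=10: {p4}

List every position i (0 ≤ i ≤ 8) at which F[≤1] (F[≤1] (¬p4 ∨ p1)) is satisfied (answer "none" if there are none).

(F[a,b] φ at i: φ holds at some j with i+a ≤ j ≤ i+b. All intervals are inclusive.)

1, 2, 3, 4, 5, 6, 7, 8

Evaluate at each i in [0,8]:
  i=0: ✗ (none in [0,1])
  i=1: ✓ (witness j=2)
  i=2: ✓ (witness j=2)
  i=3: ✓ (witness j=3)
  i=4: ✓ (witness j=4)
  i=5: ✓ (witness j=5)
  i=6: ✓ (witness j=6)
  i=7: ✓ (witness j=7)
  i=8: ✓ (witness j=8)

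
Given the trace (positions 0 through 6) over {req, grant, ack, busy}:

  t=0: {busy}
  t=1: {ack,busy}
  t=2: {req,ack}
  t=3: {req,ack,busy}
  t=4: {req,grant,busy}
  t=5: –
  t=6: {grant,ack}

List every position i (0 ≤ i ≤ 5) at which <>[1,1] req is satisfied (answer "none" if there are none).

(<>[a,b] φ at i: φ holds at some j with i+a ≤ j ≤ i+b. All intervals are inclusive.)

1, 2, 3

Evaluate at each i in [0,5]:
  i=0: ✗ (none in [1,1])
  i=1: ✓ (witness j=2)
  i=2: ✓ (witness j=3)
  i=3: ✓ (witness j=4)
  i=4: ✗ (none in [5,5])
  i=5: ✗ (none in [6,6])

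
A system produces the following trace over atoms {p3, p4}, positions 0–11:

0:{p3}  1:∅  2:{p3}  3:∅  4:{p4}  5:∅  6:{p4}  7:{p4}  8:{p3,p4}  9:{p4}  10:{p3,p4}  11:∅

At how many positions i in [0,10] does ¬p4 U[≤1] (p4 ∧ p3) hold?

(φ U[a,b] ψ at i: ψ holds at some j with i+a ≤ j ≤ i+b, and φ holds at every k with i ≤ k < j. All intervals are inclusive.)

Evaluate at each i in [0,10]:
  i=0: ✗ (no rhs in [0,1])
  i=1: ✗ (no rhs in [1,2])
  i=2: ✗ (no rhs in [2,3])
  i=3: ✗ (no rhs in [3,4])
  i=4: ✗ (no rhs in [4,5])
  i=5: ✗ (no rhs in [5,6])
  i=6: ✗ (no rhs in [6,7])
  i=7: ✗ (lhs fails at k=7 before rhs at j=8)
  i=8: ✓ (rhs at j=8)
  i=9: ✗ (lhs fails at k=9 before rhs at j=10)
  i=10: ✓ (rhs at j=10)
Positions where it holds: {8, 10} → 2.

2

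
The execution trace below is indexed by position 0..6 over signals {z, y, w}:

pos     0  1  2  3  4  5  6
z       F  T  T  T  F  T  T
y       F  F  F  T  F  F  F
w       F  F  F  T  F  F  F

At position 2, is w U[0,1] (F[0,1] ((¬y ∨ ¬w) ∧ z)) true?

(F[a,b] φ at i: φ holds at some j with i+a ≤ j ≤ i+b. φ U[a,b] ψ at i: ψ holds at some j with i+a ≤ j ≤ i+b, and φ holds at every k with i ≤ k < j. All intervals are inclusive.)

Need some j in [2,3] with F[0,1] ((¬y ∨ ¬w) ∧ z), and w at every k in [2,j-1].
  j=2: F[0,1] ((¬y ∨ ¬w) ∧ z) holds; no prefix to check → satisfied.

Yes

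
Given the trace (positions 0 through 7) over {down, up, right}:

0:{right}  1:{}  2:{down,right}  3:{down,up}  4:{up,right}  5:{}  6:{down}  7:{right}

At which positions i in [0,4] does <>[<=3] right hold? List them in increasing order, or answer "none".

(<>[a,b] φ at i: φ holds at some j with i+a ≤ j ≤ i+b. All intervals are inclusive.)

Evaluate at each i in [0,4]:
  i=0: ✓ (witness j=0)
  i=1: ✓ (witness j=2)
  i=2: ✓ (witness j=2)
  i=3: ✓ (witness j=4)
  i=4: ✓ (witness j=4)

0, 1, 2, 3, 4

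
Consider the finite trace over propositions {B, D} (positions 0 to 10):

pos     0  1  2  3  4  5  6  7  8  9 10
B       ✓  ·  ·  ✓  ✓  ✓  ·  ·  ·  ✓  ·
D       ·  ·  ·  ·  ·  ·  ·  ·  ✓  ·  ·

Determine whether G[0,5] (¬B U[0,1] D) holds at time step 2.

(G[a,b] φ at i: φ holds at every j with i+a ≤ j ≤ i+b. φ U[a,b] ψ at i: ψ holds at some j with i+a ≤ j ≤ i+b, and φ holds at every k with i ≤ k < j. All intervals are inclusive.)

False

Check (¬B U[0,1] D) at every j in [2,7]:
  j=2: fails
  j=3: fails
  j=4: fails
  j=5: fails
  j=6: fails
  j=7: holds
Fails at j=2 → formula fails.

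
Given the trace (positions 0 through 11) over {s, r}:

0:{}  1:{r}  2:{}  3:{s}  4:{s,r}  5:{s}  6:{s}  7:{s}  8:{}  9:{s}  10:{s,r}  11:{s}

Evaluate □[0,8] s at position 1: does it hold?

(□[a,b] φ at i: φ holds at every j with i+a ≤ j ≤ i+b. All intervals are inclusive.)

No

Check s at every j in [1,9]:
  j=1: false
  j=2: false
  j=3: true
  j=4: true
  j=5: true
  j=6: true
  j=7: true
  j=8: false
  j=9: true
Fails at j=1 → formula fails.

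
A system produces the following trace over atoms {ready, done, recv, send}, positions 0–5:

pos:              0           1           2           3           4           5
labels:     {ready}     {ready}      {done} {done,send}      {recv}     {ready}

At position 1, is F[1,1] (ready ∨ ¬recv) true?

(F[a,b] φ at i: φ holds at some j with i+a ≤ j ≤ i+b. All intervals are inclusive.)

Check (ready ∨ ¬recv) at each j in [2,2]:
  j=2: true
Found at j=2 → formula holds.

True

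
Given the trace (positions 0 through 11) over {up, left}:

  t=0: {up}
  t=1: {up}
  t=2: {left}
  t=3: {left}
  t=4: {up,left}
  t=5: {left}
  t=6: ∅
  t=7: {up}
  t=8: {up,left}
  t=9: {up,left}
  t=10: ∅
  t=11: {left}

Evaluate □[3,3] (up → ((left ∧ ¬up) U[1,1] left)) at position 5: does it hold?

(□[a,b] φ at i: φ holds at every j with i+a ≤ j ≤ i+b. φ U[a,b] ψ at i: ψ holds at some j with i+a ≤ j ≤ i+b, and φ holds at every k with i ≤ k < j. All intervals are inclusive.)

False

Check (up → ((left ∧ ¬up) U[1,1] left)) at every j in [8,8]:
  j=8: antecedent true; consequent fails → ✗
Fails at j=8 → formula fails.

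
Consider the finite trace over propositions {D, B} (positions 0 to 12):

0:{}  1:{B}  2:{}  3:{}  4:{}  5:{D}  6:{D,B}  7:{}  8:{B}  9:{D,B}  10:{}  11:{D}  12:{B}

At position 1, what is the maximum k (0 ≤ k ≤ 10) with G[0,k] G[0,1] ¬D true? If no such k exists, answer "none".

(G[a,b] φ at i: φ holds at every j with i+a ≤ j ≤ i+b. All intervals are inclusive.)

G[0,1] ¬D must hold from j=1 onward; find where it first fails.
  j=1: holds
  j=2: holds
  j=3: holds
  j=4: fails
Holds on [1,3], so largest k = 2.

2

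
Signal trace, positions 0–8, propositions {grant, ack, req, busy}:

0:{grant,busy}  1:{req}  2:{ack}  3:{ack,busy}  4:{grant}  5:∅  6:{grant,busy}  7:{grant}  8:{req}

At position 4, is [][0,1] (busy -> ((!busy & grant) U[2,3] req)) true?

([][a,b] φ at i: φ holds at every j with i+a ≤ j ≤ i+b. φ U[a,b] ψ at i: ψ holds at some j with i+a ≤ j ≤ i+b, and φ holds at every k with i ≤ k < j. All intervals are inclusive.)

Check (busy -> ((!busy & grant) U[2,3] req)) at every j in [4,5]:
  j=4: antecedent false → ✓
  j=5: antecedent false → ✓
All positions satisfy it → formula holds.

Holds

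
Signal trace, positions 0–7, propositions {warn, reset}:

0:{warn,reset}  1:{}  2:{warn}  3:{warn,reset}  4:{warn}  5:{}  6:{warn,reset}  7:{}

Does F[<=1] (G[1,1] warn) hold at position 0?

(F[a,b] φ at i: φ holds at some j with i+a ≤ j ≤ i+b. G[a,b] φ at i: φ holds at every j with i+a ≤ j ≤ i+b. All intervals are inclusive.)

Check G[1,1] warn at each j in [0,1]:
  j=0: fails at 1
  j=1: holds on [2,2]
Found at j=1 → formula holds.

Holds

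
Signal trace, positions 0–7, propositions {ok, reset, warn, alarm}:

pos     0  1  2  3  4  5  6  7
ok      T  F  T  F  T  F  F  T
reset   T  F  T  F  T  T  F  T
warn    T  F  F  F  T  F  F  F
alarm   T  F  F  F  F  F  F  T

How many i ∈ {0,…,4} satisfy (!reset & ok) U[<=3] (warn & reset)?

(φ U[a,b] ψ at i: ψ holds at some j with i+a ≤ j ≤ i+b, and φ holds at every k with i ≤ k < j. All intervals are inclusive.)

2

Evaluate at each i in [0,4]:
  i=0: ✓ (rhs at j=0)
  i=1: ✗ (lhs fails at k=1 before rhs at j=4)
  i=2: ✗ (lhs fails at k=2 before rhs at j=4)
  i=3: ✗ (lhs fails at k=3 before rhs at j=4)
  i=4: ✓ (rhs at j=4)
Positions where it holds: {0, 4} → 2.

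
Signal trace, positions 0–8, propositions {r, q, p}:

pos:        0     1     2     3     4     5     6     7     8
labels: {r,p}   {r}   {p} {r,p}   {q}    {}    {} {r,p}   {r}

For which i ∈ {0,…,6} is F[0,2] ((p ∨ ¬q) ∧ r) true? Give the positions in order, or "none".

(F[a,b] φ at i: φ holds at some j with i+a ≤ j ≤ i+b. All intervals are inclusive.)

0, 1, 2, 3, 5, 6

Evaluate at each i in [0,6]:
  i=0: ✓ (witness j=0)
  i=1: ✓ (witness j=1)
  i=2: ✓ (witness j=3)
  i=3: ✓ (witness j=3)
  i=4: ✗ (none in [4,6])
  i=5: ✓ (witness j=7)
  i=6: ✓ (witness j=7)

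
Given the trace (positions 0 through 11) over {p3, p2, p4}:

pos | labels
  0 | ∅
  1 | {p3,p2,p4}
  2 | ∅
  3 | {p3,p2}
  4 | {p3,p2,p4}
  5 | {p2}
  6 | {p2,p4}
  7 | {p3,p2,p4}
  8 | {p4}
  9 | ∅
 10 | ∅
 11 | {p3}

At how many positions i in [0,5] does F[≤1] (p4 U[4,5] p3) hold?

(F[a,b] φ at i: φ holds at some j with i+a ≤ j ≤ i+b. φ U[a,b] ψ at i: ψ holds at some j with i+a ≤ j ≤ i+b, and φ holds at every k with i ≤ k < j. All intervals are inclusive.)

0

Evaluate at each i in [0,5]:
  i=0: ✗ (none in [0,1])
  i=1: ✗ (none in [1,2])
  i=2: ✗ (none in [2,3])
  i=3: ✗ (none in [3,4])
  i=4: ✗ (none in [4,5])
  i=5: ✗ (none in [5,6])
Positions where it holds: {} → 0.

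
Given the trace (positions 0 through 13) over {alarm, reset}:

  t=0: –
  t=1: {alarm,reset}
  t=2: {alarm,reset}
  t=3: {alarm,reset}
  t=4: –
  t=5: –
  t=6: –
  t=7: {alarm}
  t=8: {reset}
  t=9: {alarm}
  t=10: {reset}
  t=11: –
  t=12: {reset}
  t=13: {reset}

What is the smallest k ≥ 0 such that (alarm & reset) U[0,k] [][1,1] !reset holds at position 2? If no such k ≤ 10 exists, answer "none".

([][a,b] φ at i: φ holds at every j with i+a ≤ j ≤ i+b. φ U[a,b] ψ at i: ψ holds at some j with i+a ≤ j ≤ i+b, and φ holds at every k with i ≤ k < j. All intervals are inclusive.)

1

Need earliest j ≥ 2 with [][1,1] !reset, and (alarm & reset) at every k in [2,j-1].
  j=2: rhs fails.
  j=3: rhs holds; lhs holds on [2,2]. k = 1.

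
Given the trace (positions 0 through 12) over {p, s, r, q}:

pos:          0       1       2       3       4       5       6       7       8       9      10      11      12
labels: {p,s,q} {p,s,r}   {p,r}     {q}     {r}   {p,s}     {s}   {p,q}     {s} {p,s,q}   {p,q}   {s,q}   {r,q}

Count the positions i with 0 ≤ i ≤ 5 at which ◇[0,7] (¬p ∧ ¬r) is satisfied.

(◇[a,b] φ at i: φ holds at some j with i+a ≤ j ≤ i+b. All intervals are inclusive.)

6

Evaluate at each i in [0,5]:
  i=0: ✓ (witness j=3)
  i=1: ✓ (witness j=3)
  i=2: ✓ (witness j=3)
  i=3: ✓ (witness j=3)
  i=4: ✓ (witness j=6)
  i=5: ✓ (witness j=6)
Positions where it holds: {0, 1, 2, 3, 4, 5} → 6.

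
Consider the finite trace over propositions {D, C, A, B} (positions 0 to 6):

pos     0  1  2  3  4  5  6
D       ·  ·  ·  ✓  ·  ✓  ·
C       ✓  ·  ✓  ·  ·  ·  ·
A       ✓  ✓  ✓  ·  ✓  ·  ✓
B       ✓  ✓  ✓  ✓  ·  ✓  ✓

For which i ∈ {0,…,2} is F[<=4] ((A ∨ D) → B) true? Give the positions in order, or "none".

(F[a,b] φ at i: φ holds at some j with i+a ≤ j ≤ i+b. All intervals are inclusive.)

Evaluate at each i in [0,2]:
  i=0: ✓ (witness j=0)
  i=1: ✓ (witness j=1)
  i=2: ✓ (witness j=2)

0, 1, 2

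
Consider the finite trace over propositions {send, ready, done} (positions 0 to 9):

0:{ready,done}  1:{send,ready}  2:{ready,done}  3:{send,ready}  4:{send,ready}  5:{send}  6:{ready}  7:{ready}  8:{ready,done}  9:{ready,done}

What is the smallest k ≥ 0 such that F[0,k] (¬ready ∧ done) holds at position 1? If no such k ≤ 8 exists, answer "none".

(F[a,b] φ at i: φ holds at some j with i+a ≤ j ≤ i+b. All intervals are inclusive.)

none

Scan j = 1,2,… for (¬ready ∧ done):
  j=1: fails
  j=2: fails
  j=3: fails
  j=4: fails
  j=5: fails
  j=6: fails
  j=7: fails
  j=8: fails
  j=9: fails
No j in [1,9] satisfies it → none.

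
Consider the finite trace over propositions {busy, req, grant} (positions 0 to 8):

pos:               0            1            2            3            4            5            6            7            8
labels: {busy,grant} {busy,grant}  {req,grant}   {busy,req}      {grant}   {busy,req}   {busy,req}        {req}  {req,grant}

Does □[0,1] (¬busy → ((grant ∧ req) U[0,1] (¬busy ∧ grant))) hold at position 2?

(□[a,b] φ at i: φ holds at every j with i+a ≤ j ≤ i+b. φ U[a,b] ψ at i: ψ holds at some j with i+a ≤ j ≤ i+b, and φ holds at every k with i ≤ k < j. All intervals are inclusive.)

Holds

Check (¬busy → ((grant ∧ req) U[0,1] (¬busy ∧ grant))) at every j in [2,3]:
  j=2: antecedent true; consequent holds → ✓
  j=3: antecedent false → ✓
All positions satisfy it → formula holds.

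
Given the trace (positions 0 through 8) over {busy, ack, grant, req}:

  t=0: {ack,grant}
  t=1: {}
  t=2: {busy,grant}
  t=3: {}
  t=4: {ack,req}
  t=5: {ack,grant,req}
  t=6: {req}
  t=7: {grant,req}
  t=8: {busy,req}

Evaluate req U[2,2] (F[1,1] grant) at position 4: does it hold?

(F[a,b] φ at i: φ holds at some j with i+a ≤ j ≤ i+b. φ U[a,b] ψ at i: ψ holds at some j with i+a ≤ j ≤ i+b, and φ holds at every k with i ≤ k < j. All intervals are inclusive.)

Yes

Need some j in [6,6] with F[1,1] grant, and req at every k in [4,j-1].
  j=6: F[1,1] grant holds; req holds at every k in [4,5] → satisfied.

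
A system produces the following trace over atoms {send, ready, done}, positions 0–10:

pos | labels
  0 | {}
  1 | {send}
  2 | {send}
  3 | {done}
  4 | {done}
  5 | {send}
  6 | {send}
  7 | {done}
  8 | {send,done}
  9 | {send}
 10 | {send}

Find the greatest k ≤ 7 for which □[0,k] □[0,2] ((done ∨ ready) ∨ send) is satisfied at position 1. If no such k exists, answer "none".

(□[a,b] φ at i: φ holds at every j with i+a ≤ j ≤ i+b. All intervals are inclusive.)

7

□[0,2] ((done ∨ ready) ∨ send) must hold from j=1 onward; find where it first fails.
  j=1: holds
  j=2: holds
  j=3: holds
  j=4: holds
  j=5: holds
  j=6: holds
  j=7: holds
  j=8: holds
Holds through j=8; largest k = 7.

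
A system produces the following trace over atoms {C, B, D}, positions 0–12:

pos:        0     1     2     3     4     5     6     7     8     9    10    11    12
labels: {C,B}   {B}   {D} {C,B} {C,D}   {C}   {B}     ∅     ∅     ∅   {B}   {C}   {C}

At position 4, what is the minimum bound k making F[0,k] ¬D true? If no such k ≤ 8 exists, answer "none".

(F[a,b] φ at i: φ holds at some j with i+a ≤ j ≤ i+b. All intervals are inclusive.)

1

Scan j = 4,5,… for ¬D:
  j=4: fails
  j=5: holds
First hit at j=5, so smallest k = 5-4 = 1.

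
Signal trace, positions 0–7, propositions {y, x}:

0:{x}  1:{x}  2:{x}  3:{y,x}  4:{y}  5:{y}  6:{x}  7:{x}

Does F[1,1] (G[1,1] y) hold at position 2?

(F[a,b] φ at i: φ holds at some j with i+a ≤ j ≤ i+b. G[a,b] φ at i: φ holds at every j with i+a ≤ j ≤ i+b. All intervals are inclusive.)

Check G[1,1] y at each j in [3,3]:
  j=3: holds on [4,4]
Found at j=3 → formula holds.

Holds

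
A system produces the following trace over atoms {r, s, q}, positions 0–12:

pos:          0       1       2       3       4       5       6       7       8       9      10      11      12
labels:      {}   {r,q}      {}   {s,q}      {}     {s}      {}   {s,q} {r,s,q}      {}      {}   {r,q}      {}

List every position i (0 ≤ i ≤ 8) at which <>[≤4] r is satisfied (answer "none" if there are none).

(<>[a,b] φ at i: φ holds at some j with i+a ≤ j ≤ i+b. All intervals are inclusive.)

Evaluate at each i in [0,8]:
  i=0: ✓ (witness j=1)
  i=1: ✓ (witness j=1)
  i=2: ✗ (none in [2,6])
  i=3: ✗ (none in [3,7])
  i=4: ✓ (witness j=8)
  i=5: ✓ (witness j=8)
  i=6: ✓ (witness j=8)
  i=7: ✓ (witness j=8)
  i=8: ✓ (witness j=8)

0, 1, 4, 5, 6, 7, 8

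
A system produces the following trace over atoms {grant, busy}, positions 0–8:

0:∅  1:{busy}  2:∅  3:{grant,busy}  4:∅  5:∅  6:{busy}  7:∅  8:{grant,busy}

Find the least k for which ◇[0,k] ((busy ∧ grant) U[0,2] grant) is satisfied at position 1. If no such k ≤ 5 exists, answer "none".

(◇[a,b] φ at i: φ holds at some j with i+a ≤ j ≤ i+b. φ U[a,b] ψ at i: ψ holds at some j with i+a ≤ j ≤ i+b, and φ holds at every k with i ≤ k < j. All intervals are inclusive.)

Scan j = 1,2,… for ((busy ∧ grant) U[0,2] grant):
  j=1: fails
  j=2: fails
  j=3: holds
First hit at j=3, so smallest k = 3-1 = 2.

2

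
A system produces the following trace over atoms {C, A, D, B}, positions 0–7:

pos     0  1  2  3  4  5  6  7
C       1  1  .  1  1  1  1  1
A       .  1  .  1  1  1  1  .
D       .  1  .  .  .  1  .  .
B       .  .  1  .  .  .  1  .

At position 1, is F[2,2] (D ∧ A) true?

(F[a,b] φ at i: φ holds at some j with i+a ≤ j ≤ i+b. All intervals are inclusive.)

Check (D ∧ A) at each j in [3,3]:
  j=3: false
No position in the window satisfies it → formula fails.

False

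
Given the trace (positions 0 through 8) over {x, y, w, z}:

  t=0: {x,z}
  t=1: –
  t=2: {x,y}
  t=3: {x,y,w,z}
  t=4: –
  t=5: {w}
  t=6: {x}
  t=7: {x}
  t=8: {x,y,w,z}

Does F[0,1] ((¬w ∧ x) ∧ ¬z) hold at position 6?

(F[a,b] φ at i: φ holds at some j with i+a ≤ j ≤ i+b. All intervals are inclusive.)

Holds

Check ((¬w ∧ x) ∧ ¬z) at each j in [6,7]:
  j=6: true
  j=7: true
Found at j=6 → formula holds.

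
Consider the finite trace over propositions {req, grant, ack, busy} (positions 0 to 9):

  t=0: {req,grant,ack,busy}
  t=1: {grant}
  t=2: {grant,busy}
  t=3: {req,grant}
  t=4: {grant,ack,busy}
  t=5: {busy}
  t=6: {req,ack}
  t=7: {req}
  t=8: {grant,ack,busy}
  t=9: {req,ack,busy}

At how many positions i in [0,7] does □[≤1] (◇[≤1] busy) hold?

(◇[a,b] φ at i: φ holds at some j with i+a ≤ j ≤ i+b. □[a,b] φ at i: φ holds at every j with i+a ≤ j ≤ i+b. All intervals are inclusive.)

Evaluate at each i in [0,7]:
  i=0: ✓ (all of [0,1])
  i=1: ✓ (all of [1,2])
  i=2: ✓ (all of [2,3])
  i=3: ✓ (all of [3,4])
  i=4: ✓ (all of [4,5])
  i=5: ✗ (fails at j=6)
  i=6: ✗ (fails at j=6)
  i=7: ✓ (all of [7,8])
Positions where it holds: {0, 1, 2, 3, 4, 7} → 6.

6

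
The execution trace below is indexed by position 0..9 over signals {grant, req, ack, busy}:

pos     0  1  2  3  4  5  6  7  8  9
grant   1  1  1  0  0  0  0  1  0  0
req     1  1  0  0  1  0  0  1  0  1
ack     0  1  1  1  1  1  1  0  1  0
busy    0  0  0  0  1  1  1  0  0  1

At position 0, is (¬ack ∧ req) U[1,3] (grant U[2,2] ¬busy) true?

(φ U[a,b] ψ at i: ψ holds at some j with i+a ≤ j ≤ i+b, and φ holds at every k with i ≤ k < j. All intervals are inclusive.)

Holds

Need some j in [1,3] with (grant U[2,2] ¬busy), and (¬ack ∧ req) at every k in [0,j-1].
  j=1: (grant U[2,2] ¬busy) holds; (¬ack ∧ req) holds at every k in [0,0] → satisfied.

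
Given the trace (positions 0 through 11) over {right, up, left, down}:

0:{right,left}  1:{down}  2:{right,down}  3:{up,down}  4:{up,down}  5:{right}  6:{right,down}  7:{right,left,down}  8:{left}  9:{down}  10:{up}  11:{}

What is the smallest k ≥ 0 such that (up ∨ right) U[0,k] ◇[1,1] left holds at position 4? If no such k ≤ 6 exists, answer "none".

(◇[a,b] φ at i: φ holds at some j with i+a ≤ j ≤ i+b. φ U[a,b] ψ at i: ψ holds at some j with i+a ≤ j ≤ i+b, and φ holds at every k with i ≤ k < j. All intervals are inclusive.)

2

Need earliest j ≥ 4 with ◇[1,1] left, and (up ∨ right) at every k in [4,j-1].
  j=4: rhs fails.
  j=5: rhs fails.
  j=6: rhs holds; lhs holds on [4,5]. k = 2.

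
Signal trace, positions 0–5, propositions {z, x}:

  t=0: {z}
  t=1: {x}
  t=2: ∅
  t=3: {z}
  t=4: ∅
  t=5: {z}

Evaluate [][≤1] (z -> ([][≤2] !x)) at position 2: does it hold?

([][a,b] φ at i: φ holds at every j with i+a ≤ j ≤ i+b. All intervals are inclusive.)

Check (z -> ([][≤2] !x)) at every j in [2,3]:
  j=2: antecedent false → ✓
  j=3: antecedent true; consequent holds on [3,5] → ✓
All positions satisfy it → formula holds.

True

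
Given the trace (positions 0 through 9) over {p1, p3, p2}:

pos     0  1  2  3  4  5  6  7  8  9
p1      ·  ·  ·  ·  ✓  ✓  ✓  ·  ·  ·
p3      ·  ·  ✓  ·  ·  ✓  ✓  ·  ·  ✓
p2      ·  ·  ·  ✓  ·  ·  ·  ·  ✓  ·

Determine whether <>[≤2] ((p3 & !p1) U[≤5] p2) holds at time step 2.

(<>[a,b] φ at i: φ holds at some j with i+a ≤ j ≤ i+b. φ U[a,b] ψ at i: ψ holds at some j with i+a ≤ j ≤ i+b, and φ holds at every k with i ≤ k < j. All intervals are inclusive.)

Check ((p3 & !p1) U[≤5] p2) at each j in [2,4]:
  j=2: holds
  j=3: holds
  j=4: fails
Found at j=2 → formula holds.

Yes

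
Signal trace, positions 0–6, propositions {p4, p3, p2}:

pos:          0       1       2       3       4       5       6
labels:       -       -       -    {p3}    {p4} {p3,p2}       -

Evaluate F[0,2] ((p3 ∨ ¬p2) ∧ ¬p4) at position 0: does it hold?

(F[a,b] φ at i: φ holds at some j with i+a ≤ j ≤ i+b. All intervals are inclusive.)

Yes

Check ((p3 ∨ ¬p2) ∧ ¬p4) at each j in [0,2]:
  j=0: true
  j=1: true
  j=2: true
Found at j=0 → formula holds.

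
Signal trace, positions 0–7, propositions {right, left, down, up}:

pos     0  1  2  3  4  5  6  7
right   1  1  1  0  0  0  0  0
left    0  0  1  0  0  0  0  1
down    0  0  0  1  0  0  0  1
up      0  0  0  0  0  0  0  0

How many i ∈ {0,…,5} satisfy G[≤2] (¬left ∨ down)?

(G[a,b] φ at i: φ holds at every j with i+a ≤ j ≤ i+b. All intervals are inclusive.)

Evaluate at each i in [0,5]:
  i=0: ✗ (fails at j=2)
  i=1: ✗ (fails at j=2)
  i=2: ✗ (fails at j=2)
  i=3: ✓ (all of [3,5])
  i=4: ✓ (all of [4,6])
  i=5: ✓ (all of [5,7])
Positions where it holds: {3, 4, 5} → 3.

3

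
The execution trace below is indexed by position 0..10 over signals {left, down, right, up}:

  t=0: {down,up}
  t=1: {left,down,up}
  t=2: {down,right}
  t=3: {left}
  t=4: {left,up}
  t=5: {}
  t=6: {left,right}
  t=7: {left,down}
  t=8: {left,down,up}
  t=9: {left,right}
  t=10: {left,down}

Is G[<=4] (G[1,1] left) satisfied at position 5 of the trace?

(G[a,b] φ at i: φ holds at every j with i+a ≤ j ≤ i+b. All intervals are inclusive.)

Check G[1,1] left at every j in [5,9]:
  j=5: holds on [6,6]
  j=6: holds on [7,7]
  j=7: holds on [8,8]
  j=8: holds on [9,9]
  j=9: holds on [10,10]
All positions satisfy it → formula holds.

True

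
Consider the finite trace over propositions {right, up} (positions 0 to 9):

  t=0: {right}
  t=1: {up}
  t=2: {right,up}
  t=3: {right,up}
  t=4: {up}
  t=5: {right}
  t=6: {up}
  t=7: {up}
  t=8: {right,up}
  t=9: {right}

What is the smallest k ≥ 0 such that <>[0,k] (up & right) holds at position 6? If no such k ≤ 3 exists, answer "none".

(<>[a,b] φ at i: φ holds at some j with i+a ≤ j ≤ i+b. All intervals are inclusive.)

2

Scan j = 6,7,… for (up & right):
  j=6: fails
  j=7: fails
  j=8: holds
First hit at j=8, so smallest k = 8-6 = 2.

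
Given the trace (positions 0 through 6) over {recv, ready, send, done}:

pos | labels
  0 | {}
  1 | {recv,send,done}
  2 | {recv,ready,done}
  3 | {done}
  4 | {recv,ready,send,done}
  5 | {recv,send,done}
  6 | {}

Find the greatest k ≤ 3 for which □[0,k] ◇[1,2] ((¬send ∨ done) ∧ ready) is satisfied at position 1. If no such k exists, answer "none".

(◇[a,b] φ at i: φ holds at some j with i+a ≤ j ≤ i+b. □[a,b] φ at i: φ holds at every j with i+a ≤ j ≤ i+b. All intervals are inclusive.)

◇[1,2] ((¬send ∨ done) ∧ ready) must hold from j=1 onward; find where it first fails.
  j=1: holds
  j=2: holds
  j=3: holds
  j=4: fails
Holds on [1,3], so largest k = 2.

2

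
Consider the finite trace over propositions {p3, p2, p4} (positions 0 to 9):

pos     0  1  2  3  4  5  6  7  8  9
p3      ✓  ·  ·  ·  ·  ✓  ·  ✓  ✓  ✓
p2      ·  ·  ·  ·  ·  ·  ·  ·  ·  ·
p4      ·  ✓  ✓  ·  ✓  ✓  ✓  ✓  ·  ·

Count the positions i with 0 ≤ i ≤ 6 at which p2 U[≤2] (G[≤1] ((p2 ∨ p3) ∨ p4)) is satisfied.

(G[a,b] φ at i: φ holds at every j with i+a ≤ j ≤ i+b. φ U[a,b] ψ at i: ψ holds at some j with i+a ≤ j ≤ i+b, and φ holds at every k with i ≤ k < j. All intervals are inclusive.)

5

Evaluate at each i in [0,6]:
  i=0: ✓ (rhs at j=0)
  i=1: ✓ (rhs at j=1)
  i=2: ✗ (lhs fails at k=2 before rhs at j=4)
  i=3: ✗ (lhs fails at k=3 before rhs at j=4)
  i=4: ✓ (rhs at j=4)
  i=5: ✓ (rhs at j=5)
  i=6: ✓ (rhs at j=6)
Positions where it holds: {0, 1, 4, 5, 6} → 5.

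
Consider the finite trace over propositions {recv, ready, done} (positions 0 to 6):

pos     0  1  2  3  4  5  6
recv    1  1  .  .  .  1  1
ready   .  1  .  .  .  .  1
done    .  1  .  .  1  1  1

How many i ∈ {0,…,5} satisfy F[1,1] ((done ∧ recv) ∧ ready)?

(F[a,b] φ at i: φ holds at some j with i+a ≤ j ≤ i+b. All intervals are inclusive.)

Evaluate at each i in [0,5]:
  i=0: ✓ (witness j=1)
  i=1: ✗ (none in [2,2])
  i=2: ✗ (none in [3,3])
  i=3: ✗ (none in [4,4])
  i=4: ✗ (none in [5,5])
  i=5: ✓ (witness j=6)
Positions where it holds: {0, 5} → 2.

2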